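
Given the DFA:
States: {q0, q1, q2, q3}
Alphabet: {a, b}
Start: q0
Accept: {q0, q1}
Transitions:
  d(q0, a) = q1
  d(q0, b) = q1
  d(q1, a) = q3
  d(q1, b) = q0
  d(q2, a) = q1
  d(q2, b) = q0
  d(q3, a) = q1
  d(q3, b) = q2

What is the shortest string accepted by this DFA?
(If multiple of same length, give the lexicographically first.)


BFS by string length (lex-first path to each state shown):
  len 0: q0<-""
Found accept state at length 0.

"" (empty string)


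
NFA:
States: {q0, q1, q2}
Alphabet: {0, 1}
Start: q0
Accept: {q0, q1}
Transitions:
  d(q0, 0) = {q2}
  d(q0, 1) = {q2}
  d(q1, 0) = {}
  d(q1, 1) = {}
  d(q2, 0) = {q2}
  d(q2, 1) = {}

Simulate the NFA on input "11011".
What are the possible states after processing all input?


Start: {q0}
  --1--> {q2}
  --1--> {}
  --0--> {}
  --1--> {}
  --1--> {}

{} (empty set, no valid transitions)


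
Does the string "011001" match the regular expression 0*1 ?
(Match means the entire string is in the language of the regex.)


|string| = 6; first = '0'; last = '1'

No, "011001" does not match 0*1


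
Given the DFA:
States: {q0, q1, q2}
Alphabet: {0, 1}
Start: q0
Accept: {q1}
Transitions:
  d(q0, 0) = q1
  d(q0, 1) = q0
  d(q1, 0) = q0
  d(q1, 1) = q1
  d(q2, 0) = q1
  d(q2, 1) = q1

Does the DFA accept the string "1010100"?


Trace: q0 -> q0 -> q1 -> q1 -> q0 -> q0 -> q1 -> q0
Final state: q0
Accept states: {q1}

No, rejected (final state q0 is not an accept state)


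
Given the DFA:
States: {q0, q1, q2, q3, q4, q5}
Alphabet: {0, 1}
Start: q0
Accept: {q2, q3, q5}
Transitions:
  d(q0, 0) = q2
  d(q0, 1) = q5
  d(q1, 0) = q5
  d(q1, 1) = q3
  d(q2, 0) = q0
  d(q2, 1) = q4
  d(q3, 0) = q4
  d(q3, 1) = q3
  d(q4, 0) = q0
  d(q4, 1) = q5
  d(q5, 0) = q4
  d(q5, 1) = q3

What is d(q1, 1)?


Looking up transition d(q1, 1)

q3


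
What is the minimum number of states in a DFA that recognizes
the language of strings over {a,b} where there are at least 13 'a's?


States: count = 0, 1, ..., 12, and a final '>= 13' state.
Total: 13 + 1 = 14. Accept = '>= 13' state.

14


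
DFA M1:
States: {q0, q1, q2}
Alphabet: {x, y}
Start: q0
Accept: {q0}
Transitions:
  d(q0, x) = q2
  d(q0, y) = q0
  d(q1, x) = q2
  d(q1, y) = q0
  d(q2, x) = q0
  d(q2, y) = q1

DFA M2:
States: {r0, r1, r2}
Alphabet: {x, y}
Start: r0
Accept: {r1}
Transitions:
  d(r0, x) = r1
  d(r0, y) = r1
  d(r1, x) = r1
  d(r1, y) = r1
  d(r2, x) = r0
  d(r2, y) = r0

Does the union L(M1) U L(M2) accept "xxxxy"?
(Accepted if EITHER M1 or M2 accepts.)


M1: final=q0 accepted=True
M2: final=r1 accepted=True

Yes, union accepts


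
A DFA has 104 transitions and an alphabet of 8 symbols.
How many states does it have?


Each state has exactly one transition per symbol.
states = transitions / |alphabet| = 104 / 8 = 13

13


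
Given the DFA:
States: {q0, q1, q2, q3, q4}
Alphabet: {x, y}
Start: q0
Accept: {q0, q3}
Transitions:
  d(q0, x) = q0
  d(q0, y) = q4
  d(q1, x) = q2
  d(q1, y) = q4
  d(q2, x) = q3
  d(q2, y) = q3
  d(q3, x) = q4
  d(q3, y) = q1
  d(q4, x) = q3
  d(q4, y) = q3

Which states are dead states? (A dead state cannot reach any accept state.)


Forward reachability from each state:
  q0 -> reaches accept state q0 (live)
  q1 -> reaches accept state q3 (live)
  q2 -> reaches accept state q3 (live)
  q3 -> reaches accept state q3 (live)
  q4 -> reaches accept state q3 (live)

None (all states can reach an accept state)


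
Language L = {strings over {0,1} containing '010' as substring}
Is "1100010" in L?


'010' occurs at index 4

Yes, "1100010" is in L


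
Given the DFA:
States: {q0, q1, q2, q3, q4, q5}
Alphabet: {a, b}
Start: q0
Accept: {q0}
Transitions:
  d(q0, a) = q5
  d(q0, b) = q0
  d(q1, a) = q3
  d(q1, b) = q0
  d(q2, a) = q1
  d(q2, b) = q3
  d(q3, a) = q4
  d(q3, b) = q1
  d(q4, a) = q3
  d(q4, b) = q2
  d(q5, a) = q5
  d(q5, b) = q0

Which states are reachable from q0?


BFS from q0:
  layer 0: {q0}
  layer 1: {q5}

{q0, q5}


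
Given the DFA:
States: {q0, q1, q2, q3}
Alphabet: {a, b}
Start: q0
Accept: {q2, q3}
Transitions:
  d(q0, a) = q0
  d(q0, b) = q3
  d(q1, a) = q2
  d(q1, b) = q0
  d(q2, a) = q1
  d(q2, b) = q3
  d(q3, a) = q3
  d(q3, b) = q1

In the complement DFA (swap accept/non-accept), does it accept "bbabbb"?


Trace: q0 -> q3 -> q1 -> q2 -> q3 -> q1 -> q0
Final: q0
Original accept: {q2, q3}
Complement: q0 is not in original accept

Yes, complement accepts (original rejects)


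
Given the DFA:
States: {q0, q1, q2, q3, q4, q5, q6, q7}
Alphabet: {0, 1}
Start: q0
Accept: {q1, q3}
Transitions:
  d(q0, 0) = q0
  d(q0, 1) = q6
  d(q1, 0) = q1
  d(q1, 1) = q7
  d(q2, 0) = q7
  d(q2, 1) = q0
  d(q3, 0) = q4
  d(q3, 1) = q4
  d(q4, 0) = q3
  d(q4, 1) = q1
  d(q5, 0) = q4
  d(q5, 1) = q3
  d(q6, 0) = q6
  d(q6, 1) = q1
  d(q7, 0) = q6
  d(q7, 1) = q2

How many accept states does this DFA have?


Accept states listed: {q1, q3}
Counting: q1(1) q3(2)

2


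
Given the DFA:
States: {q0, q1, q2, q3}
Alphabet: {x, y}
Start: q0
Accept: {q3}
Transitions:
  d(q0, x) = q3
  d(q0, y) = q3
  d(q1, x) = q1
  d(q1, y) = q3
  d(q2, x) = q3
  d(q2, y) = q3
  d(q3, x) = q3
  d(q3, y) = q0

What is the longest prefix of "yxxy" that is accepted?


Run the DFA, marking each prefix where the state is accepting:
  "" -> q0 [reject]
  "y" -> q3 [accept]
  "yx" -> q3 [accept]
  "yxx" -> q3 [accept]
  "yxxy" -> q0 [reject]

"yxx"


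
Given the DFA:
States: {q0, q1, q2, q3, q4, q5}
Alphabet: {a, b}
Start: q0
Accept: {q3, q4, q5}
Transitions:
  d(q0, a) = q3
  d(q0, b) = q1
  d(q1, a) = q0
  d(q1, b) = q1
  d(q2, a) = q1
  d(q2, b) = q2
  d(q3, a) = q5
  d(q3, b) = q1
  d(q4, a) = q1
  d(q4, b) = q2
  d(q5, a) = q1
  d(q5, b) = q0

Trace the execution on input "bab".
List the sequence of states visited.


Input: bab
d(q0, b) = q1
d(q1, a) = q0
d(q0, b) = q1


q0 -> q1 -> q0 -> q1


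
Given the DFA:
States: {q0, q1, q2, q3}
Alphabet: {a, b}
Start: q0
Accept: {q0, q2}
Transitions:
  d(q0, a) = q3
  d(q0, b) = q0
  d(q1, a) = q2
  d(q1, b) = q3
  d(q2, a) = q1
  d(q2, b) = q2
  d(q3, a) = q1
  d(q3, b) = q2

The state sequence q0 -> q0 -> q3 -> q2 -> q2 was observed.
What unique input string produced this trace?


Trace back each transition to find the symbol:
  q0 --[b]--> q0
  q0 --[a]--> q3
  q3 --[b]--> q2
  q2 --[b]--> q2

"babb"


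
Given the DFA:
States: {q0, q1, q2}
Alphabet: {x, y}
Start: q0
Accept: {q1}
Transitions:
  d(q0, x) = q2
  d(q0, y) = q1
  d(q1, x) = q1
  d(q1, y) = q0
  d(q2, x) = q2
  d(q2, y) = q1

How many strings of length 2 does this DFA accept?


Enumerating all length-2 strings:
  "xx" -> q2 [reject]
  "xy" -> q1 [accept]
  "yx" -> q1 [accept]
  "yy" -> q0 [reject]

2 out of 4


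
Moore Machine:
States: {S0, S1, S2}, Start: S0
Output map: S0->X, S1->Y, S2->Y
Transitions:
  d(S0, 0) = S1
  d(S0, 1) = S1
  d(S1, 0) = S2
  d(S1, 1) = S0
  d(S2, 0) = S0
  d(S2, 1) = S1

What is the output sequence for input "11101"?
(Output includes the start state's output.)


Start: S0 (output X)
  --1--> S1 (output Y)
  --1--> S0 (output X)
  --1--> S1 (output Y)
  --0--> S2 (output Y)
  --1--> S1 (output Y)

"XYXYYY"


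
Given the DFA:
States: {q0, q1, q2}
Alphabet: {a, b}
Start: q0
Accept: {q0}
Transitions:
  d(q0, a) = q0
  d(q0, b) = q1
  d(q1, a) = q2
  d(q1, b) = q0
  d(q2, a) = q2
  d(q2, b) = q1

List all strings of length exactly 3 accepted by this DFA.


All strings of length 3: 8 total
Accepted: 3

"aaa", "abb", "bba"


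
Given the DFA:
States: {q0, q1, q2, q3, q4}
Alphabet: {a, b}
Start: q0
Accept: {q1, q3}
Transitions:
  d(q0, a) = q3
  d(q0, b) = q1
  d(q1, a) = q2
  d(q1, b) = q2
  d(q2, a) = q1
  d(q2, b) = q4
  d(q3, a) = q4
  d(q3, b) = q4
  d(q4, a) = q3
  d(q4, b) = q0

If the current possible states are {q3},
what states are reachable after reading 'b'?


Apply transition on 'b' from each current state:
  d(q3, b) = q4

{q4}


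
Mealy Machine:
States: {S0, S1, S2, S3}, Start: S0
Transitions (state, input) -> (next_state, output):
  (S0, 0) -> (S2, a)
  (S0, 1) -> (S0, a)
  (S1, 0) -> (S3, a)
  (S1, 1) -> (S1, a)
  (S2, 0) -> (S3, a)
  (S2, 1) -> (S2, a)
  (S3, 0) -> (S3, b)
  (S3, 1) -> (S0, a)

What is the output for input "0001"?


Step-by-step:
  (S0, 0) -> (S2, a)
  (S2, 0) -> (S3, a)
  (S3, 0) -> (S3, b)
  (S3, 1) -> (S0, a)

"aaba"


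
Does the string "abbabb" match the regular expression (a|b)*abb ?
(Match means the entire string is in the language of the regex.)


|string| = 6; first = 'a'; last = 'b'

Yes, "abbabb" matches (a|b)*abb


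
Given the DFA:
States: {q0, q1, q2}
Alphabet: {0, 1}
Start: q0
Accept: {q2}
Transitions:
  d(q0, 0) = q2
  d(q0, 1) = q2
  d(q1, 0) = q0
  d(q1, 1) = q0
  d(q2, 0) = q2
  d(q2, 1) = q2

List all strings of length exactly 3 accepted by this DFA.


All strings of length 3: 8 total
Accepted: 8

"000", "001", "010", "011", "100", "101", "110", "111"


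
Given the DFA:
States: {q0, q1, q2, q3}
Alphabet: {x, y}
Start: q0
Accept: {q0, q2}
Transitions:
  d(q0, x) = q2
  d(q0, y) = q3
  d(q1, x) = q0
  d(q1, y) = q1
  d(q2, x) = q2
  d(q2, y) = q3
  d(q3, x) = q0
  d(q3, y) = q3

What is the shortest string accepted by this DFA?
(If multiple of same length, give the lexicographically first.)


BFS by string length (lex-first path to each state shown):
  len 0: q0<-""
Found accept state at length 0.

"" (empty string)


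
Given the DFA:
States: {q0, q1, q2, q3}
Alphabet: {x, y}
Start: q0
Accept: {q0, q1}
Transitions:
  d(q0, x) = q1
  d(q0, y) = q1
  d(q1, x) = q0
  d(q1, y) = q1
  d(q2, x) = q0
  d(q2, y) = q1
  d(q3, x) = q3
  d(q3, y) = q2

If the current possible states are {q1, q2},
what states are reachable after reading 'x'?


Apply transition on 'x' from each current state:
  d(q1, x) = q0
  d(q2, x) = q0

{q0}


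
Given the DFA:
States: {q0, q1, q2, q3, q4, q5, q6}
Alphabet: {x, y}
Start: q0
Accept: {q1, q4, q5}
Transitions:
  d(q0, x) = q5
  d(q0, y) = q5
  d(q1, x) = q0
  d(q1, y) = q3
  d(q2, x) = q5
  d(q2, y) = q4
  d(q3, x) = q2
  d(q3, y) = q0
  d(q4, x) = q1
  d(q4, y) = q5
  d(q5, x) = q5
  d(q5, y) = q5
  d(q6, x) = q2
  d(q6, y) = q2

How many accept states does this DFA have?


Accept states listed: {q1, q4, q5}
Counting: q1(1) q4(2) q5(3)

3


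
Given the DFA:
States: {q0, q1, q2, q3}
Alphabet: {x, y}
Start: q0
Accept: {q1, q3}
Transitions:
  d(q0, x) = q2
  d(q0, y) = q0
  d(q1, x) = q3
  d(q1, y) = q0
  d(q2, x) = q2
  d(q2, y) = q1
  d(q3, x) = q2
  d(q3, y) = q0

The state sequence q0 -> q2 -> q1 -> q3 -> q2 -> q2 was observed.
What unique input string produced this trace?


Trace back each transition to find the symbol:
  q0 --[x]--> q2
  q2 --[y]--> q1
  q1 --[x]--> q3
  q3 --[x]--> q2
  q2 --[x]--> q2

"xyxxx"


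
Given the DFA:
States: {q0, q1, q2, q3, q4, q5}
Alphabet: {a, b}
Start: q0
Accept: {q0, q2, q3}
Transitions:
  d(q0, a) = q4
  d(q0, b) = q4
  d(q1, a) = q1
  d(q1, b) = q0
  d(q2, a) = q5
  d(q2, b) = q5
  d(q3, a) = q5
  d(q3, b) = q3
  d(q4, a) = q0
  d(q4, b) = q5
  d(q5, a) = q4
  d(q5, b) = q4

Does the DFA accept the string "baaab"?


Trace: q0 -> q4 -> q0 -> q4 -> q0 -> q4
Final state: q4
Accept states: {q0, q2, q3}

No, rejected (final state q4 is not an accept state)


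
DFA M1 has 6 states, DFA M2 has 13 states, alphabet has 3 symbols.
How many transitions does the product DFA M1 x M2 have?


Product DFA has 6 * 13 = 78 states.
Each has 3 transitions: 78 * 3 = 234

234


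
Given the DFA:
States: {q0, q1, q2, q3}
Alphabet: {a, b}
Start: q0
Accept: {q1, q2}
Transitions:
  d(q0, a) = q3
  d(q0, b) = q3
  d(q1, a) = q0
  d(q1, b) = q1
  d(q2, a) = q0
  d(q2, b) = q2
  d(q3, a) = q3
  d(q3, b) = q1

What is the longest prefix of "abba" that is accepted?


Run the DFA, marking each prefix where the state is accepting:
  "" -> q0 [reject]
  "a" -> q3 [reject]
  "ab" -> q1 [accept]
  "abb" -> q1 [accept]
  "abba" -> q0 [reject]

"abb"


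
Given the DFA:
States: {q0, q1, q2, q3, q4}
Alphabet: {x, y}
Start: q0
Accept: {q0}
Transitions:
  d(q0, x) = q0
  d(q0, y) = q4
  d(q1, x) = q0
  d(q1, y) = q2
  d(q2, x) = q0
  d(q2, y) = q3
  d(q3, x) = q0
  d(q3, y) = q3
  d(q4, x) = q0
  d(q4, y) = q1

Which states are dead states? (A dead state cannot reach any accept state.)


Forward reachability from each state:
  q0 -> reaches accept state q0 (live)
  q1 -> reaches accept state q0 (live)
  q2 -> reaches accept state q0 (live)
  q3 -> reaches accept state q0 (live)
  q4 -> reaches accept state q0 (live)

None (all states can reach an accept state)


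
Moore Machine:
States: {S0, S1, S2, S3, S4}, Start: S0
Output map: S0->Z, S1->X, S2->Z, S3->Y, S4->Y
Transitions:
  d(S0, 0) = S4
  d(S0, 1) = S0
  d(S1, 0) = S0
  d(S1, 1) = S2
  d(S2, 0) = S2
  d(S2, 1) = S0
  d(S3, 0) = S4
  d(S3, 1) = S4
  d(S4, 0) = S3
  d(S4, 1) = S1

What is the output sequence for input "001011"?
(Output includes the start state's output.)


Start: S0 (output Z)
  --0--> S4 (output Y)
  --0--> S3 (output Y)
  --1--> S4 (output Y)
  --0--> S3 (output Y)
  --1--> S4 (output Y)
  --1--> S1 (output X)

"ZYYYYYX"


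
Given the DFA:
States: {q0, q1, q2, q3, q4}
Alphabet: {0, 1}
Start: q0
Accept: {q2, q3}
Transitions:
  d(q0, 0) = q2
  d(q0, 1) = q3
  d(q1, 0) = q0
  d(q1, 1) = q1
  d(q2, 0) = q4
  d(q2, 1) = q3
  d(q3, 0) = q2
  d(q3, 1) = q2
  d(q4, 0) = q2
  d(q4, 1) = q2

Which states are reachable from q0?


BFS from q0:
  layer 0: {q0}
  layer 1: {q2, q3}
  layer 2: {q4}

{q0, q2, q3, q4}


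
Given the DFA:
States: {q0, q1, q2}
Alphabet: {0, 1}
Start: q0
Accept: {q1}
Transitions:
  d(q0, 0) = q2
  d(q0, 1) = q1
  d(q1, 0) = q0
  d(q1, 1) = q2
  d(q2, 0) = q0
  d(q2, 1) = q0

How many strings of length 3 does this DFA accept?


Enumerating all length-3 strings:
  "000" -> q2 [reject]
  "001" -> q1 [accept]
  "010" -> q2 [reject]
  "011" -> q1 [accept]
  "100" -> q2 [reject]
  "101" -> q1 [accept]
  "110" -> q0 [reject]
  "111" -> q0 [reject]

3 out of 8


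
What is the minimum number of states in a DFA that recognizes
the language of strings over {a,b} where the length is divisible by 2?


States track (length) mod 2.
Need 2 states: one per remainder 0..1; accept = remainder 0.

2


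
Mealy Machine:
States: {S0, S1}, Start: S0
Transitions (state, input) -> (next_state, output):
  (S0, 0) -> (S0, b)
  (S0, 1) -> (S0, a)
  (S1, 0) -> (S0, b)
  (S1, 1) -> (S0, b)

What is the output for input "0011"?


Step-by-step:
  (S0, 0) -> (S0, b)
  (S0, 0) -> (S0, b)
  (S0, 1) -> (S0, a)
  (S0, 1) -> (S0, a)

"bbaa"


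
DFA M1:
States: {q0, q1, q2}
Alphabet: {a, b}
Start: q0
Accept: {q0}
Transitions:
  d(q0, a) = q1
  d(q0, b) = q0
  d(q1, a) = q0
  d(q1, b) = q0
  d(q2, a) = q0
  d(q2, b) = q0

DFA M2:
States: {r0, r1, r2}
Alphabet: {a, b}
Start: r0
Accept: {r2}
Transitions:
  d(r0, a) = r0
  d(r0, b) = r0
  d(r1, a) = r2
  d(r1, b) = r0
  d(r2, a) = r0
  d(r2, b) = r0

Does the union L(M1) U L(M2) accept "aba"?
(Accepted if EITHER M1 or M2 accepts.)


M1: final=q1 accepted=False
M2: final=r0 accepted=False

No, union rejects (neither accepts)


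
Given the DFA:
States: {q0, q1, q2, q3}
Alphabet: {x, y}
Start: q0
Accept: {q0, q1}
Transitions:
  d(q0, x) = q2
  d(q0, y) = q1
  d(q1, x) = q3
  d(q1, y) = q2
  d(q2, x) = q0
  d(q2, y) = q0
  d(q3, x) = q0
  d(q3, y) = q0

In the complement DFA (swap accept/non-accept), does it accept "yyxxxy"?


Trace: q0 -> q1 -> q2 -> q0 -> q2 -> q0 -> q1
Final: q1
Original accept: {q0, q1}
Complement: q1 is in original accept

No, complement rejects (original accepts)


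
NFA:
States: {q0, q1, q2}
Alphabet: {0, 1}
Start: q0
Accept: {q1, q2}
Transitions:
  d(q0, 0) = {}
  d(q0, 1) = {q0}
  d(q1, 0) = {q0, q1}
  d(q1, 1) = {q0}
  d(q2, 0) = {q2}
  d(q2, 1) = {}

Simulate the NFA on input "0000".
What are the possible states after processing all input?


Start: {q0}
  --0--> {}
  --0--> {}
  --0--> {}
  --0--> {}

{} (empty set, no valid transitions)


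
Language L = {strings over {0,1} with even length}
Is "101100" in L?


length = 6; 6 mod 2 = 0

Yes, "101100" is in L


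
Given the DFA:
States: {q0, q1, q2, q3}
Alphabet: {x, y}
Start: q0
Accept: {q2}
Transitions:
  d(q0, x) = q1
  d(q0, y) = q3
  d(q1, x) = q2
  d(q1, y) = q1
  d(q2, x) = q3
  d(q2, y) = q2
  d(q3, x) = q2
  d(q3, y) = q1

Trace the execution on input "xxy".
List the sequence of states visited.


Input: xxy
d(q0, x) = q1
d(q1, x) = q2
d(q2, y) = q2


q0 -> q1 -> q2 -> q2


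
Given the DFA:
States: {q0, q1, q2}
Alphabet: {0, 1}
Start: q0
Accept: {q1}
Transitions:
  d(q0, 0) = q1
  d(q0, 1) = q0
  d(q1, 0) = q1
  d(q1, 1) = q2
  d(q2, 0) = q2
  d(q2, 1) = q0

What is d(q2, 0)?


Looking up transition d(q2, 0)

q2


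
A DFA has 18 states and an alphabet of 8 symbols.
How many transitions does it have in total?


Each state has exactly one transition per symbol.
18 * 8 = 144

144


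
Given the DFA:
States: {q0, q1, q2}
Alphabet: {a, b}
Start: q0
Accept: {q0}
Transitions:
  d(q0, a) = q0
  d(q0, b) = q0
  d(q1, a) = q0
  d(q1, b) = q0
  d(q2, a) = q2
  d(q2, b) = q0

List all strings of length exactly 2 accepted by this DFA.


All strings of length 2: 4 total
Accepted: 4

"aa", "ab", "ba", "bb"


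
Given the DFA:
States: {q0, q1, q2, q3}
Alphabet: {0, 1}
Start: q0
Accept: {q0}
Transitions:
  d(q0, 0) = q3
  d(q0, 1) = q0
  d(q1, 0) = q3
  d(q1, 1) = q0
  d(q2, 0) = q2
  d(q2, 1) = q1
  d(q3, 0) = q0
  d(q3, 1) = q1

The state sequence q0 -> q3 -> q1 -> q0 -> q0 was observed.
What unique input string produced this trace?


Trace back each transition to find the symbol:
  q0 --[0]--> q3
  q3 --[1]--> q1
  q1 --[1]--> q0
  q0 --[1]--> q0

"0111"


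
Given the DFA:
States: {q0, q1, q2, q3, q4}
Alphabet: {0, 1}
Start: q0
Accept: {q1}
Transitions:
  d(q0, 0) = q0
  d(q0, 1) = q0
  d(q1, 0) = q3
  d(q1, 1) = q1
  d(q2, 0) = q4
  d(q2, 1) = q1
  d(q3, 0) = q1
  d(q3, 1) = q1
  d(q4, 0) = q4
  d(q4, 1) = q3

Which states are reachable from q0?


BFS from q0:
  layer 0: {q0}

{q0}


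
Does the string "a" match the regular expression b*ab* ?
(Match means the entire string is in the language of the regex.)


|string| = 1; first = 'a'; last = 'a'

Yes, "a" matches b*ab*


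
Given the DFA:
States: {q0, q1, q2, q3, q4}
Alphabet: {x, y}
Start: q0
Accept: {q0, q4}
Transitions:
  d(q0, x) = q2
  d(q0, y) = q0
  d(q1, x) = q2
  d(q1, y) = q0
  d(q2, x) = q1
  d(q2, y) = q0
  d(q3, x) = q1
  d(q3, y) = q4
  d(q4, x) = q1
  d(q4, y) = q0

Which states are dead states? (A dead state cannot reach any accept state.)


Forward reachability from each state:
  q0 -> reaches accept state q0 (live)
  q1 -> reaches accept state q0 (live)
  q2 -> reaches accept state q0 (live)
  q3 -> reaches accept state q0 (live)
  q4 -> reaches accept state q0 (live)

None (all states can reach an accept state)


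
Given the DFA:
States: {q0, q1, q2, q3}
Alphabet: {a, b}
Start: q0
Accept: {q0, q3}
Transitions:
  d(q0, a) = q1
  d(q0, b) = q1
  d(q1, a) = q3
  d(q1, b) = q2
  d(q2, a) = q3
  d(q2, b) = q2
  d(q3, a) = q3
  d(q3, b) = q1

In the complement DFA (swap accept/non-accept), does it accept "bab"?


Trace: q0 -> q1 -> q3 -> q1
Final: q1
Original accept: {q0, q3}
Complement: q1 is not in original accept

Yes, complement accepts (original rejects)


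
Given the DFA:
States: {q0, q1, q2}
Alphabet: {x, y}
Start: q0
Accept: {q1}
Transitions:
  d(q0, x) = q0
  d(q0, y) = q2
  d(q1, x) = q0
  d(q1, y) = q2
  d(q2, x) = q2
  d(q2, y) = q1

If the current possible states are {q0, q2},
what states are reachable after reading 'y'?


Apply transition on 'y' from each current state:
  d(q0, y) = q2
  d(q2, y) = q1

{q1, q2}


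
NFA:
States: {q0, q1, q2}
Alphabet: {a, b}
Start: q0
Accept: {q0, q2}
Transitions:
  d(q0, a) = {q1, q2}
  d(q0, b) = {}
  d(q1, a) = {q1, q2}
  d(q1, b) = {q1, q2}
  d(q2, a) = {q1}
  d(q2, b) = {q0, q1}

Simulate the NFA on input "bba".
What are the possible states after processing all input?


Start: {q0}
  --b--> {}
  --b--> {}
  --a--> {}

{} (empty set, no valid transitions)


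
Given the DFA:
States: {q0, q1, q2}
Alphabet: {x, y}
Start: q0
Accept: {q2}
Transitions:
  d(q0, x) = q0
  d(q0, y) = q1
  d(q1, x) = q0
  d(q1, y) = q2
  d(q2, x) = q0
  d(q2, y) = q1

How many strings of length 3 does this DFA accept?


Enumerating all length-3 strings:
  "xxx" -> q0 [reject]
  "xxy" -> q1 [reject]
  "xyx" -> q0 [reject]
  "xyy" -> q2 [accept]
  "yxx" -> q0 [reject]
  "yxy" -> q1 [reject]
  "yyx" -> q0 [reject]
  "yyy" -> q1 [reject]

1 out of 8


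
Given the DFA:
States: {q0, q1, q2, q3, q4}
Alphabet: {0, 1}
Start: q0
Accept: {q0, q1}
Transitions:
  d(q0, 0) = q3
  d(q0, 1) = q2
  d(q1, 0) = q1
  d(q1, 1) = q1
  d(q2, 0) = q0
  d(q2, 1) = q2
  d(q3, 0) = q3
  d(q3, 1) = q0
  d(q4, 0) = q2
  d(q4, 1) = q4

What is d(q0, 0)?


Looking up transition d(q0, 0)

q3


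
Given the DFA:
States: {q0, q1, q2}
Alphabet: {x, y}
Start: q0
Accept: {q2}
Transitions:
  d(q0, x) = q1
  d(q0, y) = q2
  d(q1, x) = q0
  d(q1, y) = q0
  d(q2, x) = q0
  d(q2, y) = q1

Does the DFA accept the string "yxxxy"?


Trace: q0 -> q2 -> q0 -> q1 -> q0 -> q2
Final state: q2
Accept states: {q2}

Yes, accepted (final state q2 is an accept state)


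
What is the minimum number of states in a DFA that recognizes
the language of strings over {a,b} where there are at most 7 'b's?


States: count = 0, 1, ..., 7 (all accepting; 8 states), plus a dead state for count > 7.
Total: 8 + 1 = 9.

9


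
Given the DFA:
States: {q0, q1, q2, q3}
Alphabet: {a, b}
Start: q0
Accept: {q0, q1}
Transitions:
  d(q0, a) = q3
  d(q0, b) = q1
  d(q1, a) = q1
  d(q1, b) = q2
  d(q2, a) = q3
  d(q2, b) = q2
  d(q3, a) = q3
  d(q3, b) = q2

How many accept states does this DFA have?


Accept states listed: {q0, q1}
Counting: q0(1) q1(2)

2


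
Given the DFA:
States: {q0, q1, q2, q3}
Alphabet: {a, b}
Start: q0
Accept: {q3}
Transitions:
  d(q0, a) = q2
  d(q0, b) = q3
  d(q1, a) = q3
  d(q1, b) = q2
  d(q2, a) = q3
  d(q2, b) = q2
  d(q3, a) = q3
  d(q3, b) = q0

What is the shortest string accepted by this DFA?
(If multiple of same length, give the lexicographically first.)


BFS by string length (lex-first path to each state shown):
  len 0: q0<-""
  len 1: q2<-"a", q3<-"b"
Found accept state at length 1.

"b"


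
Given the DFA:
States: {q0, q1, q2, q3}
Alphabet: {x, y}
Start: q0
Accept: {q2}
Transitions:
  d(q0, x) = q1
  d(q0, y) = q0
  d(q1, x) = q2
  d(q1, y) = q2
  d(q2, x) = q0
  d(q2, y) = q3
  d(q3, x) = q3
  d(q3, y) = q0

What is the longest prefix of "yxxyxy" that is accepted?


Run the DFA, marking each prefix where the state is accepting:
  "" -> q0 [reject]
  "y" -> q0 [reject]
  "yx" -> q1 [reject]
  "yxx" -> q2 [accept]
  "yxxy" -> q3 [reject]
  "yxxyx" -> q3 [reject]
  "yxxyxy" -> q0 [reject]

"yxx"


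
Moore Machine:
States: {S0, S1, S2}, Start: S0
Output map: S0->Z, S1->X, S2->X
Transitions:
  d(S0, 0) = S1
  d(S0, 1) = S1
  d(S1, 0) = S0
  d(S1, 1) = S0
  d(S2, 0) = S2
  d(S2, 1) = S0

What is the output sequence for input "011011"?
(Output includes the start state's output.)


Start: S0 (output Z)
  --0--> S1 (output X)
  --1--> S0 (output Z)
  --1--> S1 (output X)
  --0--> S0 (output Z)
  --1--> S1 (output X)
  --1--> S0 (output Z)

"ZXZXZXZ"


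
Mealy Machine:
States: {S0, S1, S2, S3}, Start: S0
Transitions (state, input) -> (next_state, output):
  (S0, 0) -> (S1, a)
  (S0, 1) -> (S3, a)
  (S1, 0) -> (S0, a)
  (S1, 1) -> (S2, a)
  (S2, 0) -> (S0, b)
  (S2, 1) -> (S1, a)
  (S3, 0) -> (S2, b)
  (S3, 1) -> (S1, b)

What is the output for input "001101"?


Step-by-step:
  (S0, 0) -> (S1, a)
  (S1, 0) -> (S0, a)
  (S0, 1) -> (S3, a)
  (S3, 1) -> (S1, b)
  (S1, 0) -> (S0, a)
  (S0, 1) -> (S3, a)

"aaabaa"


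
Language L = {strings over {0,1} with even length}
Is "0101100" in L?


length = 7; 7 mod 2 = 1

No, "0101100" is not in L


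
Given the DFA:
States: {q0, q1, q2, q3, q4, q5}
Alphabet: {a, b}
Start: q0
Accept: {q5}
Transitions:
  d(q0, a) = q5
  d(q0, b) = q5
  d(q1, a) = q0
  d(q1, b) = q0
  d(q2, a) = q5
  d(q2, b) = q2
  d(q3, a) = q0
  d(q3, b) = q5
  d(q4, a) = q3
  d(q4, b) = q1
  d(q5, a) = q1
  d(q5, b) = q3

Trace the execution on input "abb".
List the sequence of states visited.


Input: abb
d(q0, a) = q5
d(q5, b) = q3
d(q3, b) = q5


q0 -> q5 -> q3 -> q5


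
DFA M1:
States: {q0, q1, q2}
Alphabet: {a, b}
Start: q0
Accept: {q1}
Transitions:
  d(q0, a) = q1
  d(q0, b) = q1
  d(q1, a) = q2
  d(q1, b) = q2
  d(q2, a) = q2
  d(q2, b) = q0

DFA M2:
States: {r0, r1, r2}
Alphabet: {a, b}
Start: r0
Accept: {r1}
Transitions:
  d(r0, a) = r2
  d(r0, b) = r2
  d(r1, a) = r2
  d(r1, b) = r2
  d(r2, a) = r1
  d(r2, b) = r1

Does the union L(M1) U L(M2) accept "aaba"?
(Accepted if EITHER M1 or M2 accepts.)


M1: final=q1 accepted=True
M2: final=r1 accepted=True

Yes, union accepts


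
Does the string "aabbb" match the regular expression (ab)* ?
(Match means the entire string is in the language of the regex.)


|string| = 5; first = 'a'; last = 'b'

No, "aabbb" does not match (ab)*


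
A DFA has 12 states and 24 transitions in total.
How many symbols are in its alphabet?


Each state has exactly one transition per symbol.
|alphabet| = transitions / states = 24 / 12 = 2

2


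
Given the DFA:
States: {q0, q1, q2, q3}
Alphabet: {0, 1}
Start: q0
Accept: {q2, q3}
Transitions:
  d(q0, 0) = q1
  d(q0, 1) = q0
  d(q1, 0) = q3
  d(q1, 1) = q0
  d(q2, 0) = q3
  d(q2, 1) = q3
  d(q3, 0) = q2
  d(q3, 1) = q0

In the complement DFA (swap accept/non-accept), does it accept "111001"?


Trace: q0 -> q0 -> q0 -> q0 -> q1 -> q3 -> q0
Final: q0
Original accept: {q2, q3}
Complement: q0 is not in original accept

Yes, complement accepts (original rejects)


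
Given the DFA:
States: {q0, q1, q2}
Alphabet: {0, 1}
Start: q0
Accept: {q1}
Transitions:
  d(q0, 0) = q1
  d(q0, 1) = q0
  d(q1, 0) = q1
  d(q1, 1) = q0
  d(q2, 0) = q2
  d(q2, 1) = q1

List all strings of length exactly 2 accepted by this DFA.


All strings of length 2: 4 total
Accepted: 2

"00", "10"


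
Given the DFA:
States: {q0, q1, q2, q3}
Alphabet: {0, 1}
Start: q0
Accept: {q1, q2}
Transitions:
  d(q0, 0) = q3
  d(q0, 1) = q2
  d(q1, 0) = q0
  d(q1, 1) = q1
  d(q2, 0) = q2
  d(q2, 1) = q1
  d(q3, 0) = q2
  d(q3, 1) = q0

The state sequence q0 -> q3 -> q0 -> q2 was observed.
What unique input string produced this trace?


Trace back each transition to find the symbol:
  q0 --[0]--> q3
  q3 --[1]--> q0
  q0 --[1]--> q2

"011"


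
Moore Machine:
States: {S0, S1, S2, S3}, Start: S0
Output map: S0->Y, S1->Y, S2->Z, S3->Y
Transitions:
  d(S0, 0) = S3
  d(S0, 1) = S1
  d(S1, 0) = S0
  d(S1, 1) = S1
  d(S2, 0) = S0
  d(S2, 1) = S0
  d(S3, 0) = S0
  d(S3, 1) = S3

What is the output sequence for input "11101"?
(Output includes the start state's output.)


Start: S0 (output Y)
  --1--> S1 (output Y)
  --1--> S1 (output Y)
  --1--> S1 (output Y)
  --0--> S0 (output Y)
  --1--> S1 (output Y)

"YYYYYY"


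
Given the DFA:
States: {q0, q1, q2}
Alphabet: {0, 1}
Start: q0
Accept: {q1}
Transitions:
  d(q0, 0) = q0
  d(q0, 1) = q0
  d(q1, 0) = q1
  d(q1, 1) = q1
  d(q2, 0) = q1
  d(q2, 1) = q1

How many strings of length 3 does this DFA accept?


Enumerating all length-3 strings:
  "000" -> q0 [reject]
  "001" -> q0 [reject]
  "010" -> q0 [reject]
  "011" -> q0 [reject]
  "100" -> q0 [reject]
  "101" -> q0 [reject]
  "110" -> q0 [reject]
  "111" -> q0 [reject]

0 out of 8


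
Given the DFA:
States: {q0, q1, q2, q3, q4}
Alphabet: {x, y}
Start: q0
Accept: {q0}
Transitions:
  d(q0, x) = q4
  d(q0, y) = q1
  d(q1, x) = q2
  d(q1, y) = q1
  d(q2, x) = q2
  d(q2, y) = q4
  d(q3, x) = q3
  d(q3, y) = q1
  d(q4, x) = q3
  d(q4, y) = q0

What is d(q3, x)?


Looking up transition d(q3, x)

q3


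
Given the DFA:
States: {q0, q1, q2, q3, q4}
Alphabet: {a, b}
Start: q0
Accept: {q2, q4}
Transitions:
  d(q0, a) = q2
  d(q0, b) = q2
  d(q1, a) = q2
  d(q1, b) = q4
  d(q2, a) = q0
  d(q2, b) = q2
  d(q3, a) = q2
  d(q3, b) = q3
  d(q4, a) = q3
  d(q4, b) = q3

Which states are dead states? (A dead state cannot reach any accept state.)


Forward reachability from each state:
  q0 -> reaches accept state q2 (live)
  q1 -> reaches accept state q2 (live)
  q2 -> reaches accept state q2 (live)
  q3 -> reaches accept state q2 (live)
  q4 -> reaches accept state q2 (live)

None (all states can reach an accept state)


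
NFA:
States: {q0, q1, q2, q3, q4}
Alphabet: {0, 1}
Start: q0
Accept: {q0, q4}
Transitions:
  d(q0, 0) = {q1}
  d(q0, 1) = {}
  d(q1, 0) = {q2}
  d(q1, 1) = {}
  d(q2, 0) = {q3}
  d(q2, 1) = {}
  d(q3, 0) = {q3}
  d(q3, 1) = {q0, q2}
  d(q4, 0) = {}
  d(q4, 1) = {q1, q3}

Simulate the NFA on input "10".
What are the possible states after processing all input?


Start: {q0}
  --1--> {}
  --0--> {}

{} (empty set, no valid transitions)


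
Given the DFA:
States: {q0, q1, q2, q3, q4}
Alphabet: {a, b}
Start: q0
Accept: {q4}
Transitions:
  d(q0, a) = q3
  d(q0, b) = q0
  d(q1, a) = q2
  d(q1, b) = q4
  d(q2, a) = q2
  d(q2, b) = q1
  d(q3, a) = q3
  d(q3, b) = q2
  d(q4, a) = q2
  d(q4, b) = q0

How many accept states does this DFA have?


Accept states listed: {q4}
Counting: q4(1)

1


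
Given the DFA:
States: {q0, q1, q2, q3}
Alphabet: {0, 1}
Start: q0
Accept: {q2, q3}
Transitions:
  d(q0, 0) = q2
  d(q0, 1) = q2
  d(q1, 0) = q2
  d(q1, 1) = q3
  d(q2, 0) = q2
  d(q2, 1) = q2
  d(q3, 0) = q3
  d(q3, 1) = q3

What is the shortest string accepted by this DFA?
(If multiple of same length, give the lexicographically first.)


BFS by string length (lex-first path to each state shown):
  len 0: q0<-""
  len 1: q2<-"0"
Found accept state at length 1.

"0"


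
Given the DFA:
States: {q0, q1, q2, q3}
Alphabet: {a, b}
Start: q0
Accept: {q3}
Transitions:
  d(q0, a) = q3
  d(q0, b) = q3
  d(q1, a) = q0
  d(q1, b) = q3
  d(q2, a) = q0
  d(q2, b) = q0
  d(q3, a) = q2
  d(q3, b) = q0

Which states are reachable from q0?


BFS from q0:
  layer 0: {q0}
  layer 1: {q3}
  layer 2: {q2}

{q0, q2, q3}


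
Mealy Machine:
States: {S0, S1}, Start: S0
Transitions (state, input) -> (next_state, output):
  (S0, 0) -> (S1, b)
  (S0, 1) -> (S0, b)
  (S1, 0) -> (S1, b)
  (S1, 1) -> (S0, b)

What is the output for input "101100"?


Step-by-step:
  (S0, 1) -> (S0, b)
  (S0, 0) -> (S1, b)
  (S1, 1) -> (S0, b)
  (S0, 1) -> (S0, b)
  (S0, 0) -> (S1, b)
  (S1, 0) -> (S1, b)

"bbbbbb"


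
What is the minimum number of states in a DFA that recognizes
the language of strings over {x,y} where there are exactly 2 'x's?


States: count = 0, 1, ..., 2 (that's 3 states), plus a dead state for count > 2.
Total: 3 + 1 = 4. Accept = count-2 state.

4


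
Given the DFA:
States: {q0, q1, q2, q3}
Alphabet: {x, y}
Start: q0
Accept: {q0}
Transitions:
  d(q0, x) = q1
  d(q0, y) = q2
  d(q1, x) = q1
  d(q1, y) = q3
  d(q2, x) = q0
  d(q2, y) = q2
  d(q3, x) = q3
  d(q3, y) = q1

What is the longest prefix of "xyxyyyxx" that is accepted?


Run the DFA, marking each prefix where the state is accepting:
  "" -> q0 [accept]
  "x" -> q1 [reject]
  "xy" -> q3 [reject]
  "xyx" -> q3 [reject]
  "xyxy" -> q1 [reject]
  "xyxyy" -> q3 [reject]
  "xyxyyy" -> q1 [reject]
  "xyxyyyx" -> q1 [reject]
  "xyxyyyxx" -> q1 [reject]

""


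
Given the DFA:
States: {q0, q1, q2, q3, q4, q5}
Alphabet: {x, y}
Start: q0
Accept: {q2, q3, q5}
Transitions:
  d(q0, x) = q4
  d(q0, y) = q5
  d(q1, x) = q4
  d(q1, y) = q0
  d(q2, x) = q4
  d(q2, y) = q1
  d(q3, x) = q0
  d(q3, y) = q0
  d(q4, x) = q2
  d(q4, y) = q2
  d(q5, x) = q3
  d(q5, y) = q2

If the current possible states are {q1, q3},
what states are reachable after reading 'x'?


Apply transition on 'x' from each current state:
  d(q1, x) = q4
  d(q3, x) = q0

{q0, q4}


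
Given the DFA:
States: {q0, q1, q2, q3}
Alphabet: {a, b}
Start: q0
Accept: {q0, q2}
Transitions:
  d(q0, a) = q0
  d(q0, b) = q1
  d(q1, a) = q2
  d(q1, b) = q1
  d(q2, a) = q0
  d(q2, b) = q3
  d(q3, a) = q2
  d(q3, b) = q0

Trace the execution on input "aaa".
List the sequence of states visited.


Input: aaa
d(q0, a) = q0
d(q0, a) = q0
d(q0, a) = q0


q0 -> q0 -> q0 -> q0


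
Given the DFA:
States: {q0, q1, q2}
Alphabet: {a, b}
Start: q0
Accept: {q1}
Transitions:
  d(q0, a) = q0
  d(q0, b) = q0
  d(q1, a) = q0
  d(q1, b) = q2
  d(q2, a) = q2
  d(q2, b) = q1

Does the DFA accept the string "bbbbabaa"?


Trace: q0 -> q0 -> q0 -> q0 -> q0 -> q0 -> q0 -> q0 -> q0
Final state: q0
Accept states: {q1}

No, rejected (final state q0 is not an accept state)


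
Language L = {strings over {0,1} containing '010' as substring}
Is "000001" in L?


'010' does not occur

No, "000001" is not in L


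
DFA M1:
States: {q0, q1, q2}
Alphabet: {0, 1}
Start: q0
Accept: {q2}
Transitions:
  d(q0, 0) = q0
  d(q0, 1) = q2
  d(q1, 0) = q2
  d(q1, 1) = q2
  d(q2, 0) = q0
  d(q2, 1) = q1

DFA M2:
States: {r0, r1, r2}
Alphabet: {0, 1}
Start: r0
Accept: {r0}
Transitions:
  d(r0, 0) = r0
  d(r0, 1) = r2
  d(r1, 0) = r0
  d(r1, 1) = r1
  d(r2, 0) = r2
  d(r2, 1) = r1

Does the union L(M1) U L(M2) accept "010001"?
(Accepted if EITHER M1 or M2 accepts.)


M1: final=q2 accepted=True
M2: final=r1 accepted=False

Yes, union accepts


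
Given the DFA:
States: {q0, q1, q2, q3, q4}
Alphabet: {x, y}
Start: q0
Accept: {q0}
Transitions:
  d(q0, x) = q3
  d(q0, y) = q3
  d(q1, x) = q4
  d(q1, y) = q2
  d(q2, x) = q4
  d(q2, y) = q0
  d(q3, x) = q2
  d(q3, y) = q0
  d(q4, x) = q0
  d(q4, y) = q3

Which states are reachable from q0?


BFS from q0:
  layer 0: {q0}
  layer 1: {q3}
  layer 2: {q2}
  layer 3: {q4}

{q0, q2, q3, q4}


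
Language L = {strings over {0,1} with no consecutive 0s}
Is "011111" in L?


'00' does not occur

Yes, "011111" is in L


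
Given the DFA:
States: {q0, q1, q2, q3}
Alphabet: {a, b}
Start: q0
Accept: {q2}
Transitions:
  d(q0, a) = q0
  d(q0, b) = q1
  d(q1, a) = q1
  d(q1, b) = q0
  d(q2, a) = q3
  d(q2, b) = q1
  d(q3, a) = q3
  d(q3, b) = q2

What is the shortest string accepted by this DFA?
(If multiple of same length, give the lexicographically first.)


BFS by string length (lex-first path to each state shown):
  len 0: q0<-""
  len 1: q0<-"a", q1<-"b"
  len 2: q0<-"aa", q1<-"ab"
  len 3: q0<-"aaa", q1<-"aab"
  len 4: q0<-"aaaa", q1<-"aaab"
  len 5: q0<-"aaaaa", q1<-"aaaab"
  len 6: q0<-"aaaaaa", q1<-"aaaaab"
  len 7: q0<-"aaaaaaa", q1<-"aaaaaab"
  len 8: q0<-"aaaaaaaa", q1<-"aaaaaaab"

No string accepted (empty language)


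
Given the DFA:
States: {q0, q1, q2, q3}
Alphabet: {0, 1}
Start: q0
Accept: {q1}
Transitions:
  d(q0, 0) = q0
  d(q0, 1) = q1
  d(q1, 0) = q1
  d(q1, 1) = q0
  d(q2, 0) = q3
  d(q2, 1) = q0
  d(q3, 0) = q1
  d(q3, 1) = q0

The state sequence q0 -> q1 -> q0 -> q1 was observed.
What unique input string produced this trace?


Trace back each transition to find the symbol:
  q0 --[1]--> q1
  q1 --[1]--> q0
  q0 --[1]--> q1

"111"


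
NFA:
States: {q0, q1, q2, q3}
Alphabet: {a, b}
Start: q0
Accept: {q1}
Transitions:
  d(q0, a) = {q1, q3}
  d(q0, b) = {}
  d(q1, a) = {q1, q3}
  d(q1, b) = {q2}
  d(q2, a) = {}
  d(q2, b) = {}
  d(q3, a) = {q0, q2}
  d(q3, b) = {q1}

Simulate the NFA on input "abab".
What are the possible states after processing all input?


Start: {q0}
  --a--> {q1, q3}
  --b--> {q1, q2}
  --a--> {q1, q3}
  --b--> {q1, q2}

{q1, q2}


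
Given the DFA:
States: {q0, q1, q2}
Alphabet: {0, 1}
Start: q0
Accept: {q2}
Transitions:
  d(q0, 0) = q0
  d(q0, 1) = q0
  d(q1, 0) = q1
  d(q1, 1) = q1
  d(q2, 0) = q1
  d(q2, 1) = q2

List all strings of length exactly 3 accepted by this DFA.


All strings of length 3: 8 total
Accepted: 0

None


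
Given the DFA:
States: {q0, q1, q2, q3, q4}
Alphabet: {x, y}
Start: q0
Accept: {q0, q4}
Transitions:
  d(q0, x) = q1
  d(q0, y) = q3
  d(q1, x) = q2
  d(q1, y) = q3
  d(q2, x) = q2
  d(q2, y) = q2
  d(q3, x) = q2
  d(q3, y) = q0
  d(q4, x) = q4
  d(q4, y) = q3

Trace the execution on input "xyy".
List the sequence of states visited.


Input: xyy
d(q0, x) = q1
d(q1, y) = q3
d(q3, y) = q0


q0 -> q1 -> q3 -> q0


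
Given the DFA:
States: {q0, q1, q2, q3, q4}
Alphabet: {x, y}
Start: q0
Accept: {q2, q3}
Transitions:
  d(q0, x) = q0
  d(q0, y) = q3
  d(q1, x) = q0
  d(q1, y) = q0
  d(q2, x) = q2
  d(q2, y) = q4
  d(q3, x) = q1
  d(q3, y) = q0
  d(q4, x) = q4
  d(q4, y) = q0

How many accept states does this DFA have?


Accept states listed: {q2, q3}
Counting: q2(1) q3(2)

2


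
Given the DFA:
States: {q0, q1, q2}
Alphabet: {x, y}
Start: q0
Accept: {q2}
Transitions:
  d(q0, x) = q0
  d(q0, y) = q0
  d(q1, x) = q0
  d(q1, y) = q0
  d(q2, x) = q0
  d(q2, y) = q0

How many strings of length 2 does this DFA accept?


Enumerating all length-2 strings:
  "xx" -> q0 [reject]
  "xy" -> q0 [reject]
  "yx" -> q0 [reject]
  "yy" -> q0 [reject]

0 out of 4


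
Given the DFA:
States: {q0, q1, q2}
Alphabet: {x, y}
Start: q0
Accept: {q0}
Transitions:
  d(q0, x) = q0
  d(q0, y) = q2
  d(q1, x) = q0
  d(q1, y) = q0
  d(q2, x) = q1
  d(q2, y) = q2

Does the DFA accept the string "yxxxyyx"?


Trace: q0 -> q2 -> q1 -> q0 -> q0 -> q2 -> q2 -> q1
Final state: q1
Accept states: {q0}

No, rejected (final state q1 is not an accept state)


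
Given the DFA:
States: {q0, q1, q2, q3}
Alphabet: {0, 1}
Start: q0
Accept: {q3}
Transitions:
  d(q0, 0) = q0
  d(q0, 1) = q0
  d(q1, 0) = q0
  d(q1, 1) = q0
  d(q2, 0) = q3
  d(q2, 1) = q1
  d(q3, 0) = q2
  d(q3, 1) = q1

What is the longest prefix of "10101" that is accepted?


Run the DFA, marking each prefix where the state is accepting:
  "" -> q0 [reject]
  "1" -> q0 [reject]
  "10" -> q0 [reject]
  "101" -> q0 [reject]
  "1010" -> q0 [reject]
  "10101" -> q0 [reject]

No prefix is accepted


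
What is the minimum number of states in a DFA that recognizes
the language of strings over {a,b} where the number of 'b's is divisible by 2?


States track (count of 'b') mod 2.
Need 2 states: one per remainder 0..1; accept = remainder 0.

2


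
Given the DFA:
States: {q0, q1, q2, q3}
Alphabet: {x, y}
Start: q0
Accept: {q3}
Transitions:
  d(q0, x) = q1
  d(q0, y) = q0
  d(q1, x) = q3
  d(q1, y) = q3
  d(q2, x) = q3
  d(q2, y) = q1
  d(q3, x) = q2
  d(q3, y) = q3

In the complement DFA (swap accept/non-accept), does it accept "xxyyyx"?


Trace: q0 -> q1 -> q3 -> q3 -> q3 -> q3 -> q2
Final: q2
Original accept: {q3}
Complement: q2 is not in original accept

Yes, complement accepts (original rejects)


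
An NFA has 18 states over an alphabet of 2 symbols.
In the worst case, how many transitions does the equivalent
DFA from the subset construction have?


Subset construction: one DFA state per subset of NFA states = 2^18 = 262144 states.
Each DFA state has 2 outgoing transitions: 262144 * 2 = 524288

524288


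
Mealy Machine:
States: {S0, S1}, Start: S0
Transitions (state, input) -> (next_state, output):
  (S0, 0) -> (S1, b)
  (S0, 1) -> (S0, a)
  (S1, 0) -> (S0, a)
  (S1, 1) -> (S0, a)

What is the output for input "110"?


Step-by-step:
  (S0, 1) -> (S0, a)
  (S0, 1) -> (S0, a)
  (S0, 0) -> (S1, b)

"aab"


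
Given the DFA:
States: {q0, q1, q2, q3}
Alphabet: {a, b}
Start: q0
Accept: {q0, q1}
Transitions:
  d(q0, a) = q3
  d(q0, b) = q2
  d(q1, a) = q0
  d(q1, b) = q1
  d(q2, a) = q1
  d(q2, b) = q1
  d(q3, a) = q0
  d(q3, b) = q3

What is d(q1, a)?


Looking up transition d(q1, a)

q0


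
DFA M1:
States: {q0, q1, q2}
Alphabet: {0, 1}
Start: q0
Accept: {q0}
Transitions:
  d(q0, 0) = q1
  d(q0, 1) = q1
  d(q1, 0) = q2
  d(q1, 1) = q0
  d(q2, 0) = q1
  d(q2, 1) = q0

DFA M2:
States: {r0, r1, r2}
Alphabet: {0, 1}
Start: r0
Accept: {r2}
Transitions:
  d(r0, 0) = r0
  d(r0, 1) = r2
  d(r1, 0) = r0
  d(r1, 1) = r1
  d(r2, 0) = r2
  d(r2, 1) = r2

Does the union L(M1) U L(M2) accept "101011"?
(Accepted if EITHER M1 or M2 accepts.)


M1: final=q1 accepted=False
M2: final=r2 accepted=True

Yes, union accepts


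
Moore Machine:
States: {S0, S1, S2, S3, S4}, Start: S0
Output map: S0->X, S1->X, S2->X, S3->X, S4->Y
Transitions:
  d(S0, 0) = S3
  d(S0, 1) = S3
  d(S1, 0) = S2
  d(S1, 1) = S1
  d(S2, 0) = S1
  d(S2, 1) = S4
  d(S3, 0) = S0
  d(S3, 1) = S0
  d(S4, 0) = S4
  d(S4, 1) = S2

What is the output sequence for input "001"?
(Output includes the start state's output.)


Start: S0 (output X)
  --0--> S3 (output X)
  --0--> S0 (output X)
  --1--> S3 (output X)

"XXXX"
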